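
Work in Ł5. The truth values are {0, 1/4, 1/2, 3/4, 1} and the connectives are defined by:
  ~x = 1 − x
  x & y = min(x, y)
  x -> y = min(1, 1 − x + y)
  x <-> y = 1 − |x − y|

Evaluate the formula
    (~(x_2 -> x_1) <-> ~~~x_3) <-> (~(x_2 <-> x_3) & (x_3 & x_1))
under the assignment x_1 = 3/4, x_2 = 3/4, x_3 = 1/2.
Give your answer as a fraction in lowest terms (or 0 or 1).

3/4

x_2 -> x_1 = 3/4 -> 3/4 = 1
~(x_2 -> x_1) = ~1 = 0
~x_3 = ~1/2 = 1/2
~~x_3 = ~1/2 = 1/2
~~~x_3 = ~1/2 = 1/2
~(x_2 -> x_1) <-> ~~~x_3 = 0 <-> 1/2 = 1/2
x_2 <-> x_3 = 3/4 <-> 1/2 = 3/4
~(x_2 <-> x_3) = ~3/4 = 1/4
x_3 & x_1 = 1/2 & 3/4 = 1/2
~(x_2 <-> x_3) & (x_3 & x_1) = 1/4 & 1/2 = 1/4
(~(x_2 -> x_1) <-> ~~~x_3) <-> (~(x_2 <-> x_3) & (x_3 & x_1)) = 1/2 <-> 1/4 = 3/4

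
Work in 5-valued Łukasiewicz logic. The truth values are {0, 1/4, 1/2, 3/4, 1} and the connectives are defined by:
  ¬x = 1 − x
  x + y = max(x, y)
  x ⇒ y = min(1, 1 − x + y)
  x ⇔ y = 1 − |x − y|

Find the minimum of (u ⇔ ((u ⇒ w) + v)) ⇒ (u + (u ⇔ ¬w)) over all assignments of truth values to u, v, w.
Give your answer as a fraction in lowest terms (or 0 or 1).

1/2

Take u = 1/2, v = 0, w = 0:
u ⇒ w = 1/2 ⇒ 0 = 1/2
(u ⇒ w) + v = 1/2 + 0 = 1/2
u ⇔ ((u ⇒ w) + v) = 1/2 ⇔ 1/2 = 1
¬w = ¬0 = 1
u ⇔ ¬w = 1/2 ⇔ 1 = 1/2
u + (u ⇔ ¬w) = 1/2 + 1/2 = 1/2
(u ⇔ ((u ⇒ w) + v)) ⇒ (u + (u ⇔ ¬w)) = 1 ⇒ 1/2 = 1/2
No assignment yields a value below 1/2, so this is the minimum.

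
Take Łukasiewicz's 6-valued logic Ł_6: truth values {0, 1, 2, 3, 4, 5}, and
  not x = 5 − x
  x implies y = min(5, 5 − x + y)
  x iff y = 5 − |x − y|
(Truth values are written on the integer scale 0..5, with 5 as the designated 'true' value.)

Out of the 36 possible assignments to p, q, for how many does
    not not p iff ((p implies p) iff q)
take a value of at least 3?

24

value 5: 6 assignments (counts)
value 4: 10 assignments (counts)
value 3: 8 assignments (counts)
value 2: 6 assignments
value 1: 4 assignments
value 0: 2 assignments
So 24 of the 36 assignments meet the threshold.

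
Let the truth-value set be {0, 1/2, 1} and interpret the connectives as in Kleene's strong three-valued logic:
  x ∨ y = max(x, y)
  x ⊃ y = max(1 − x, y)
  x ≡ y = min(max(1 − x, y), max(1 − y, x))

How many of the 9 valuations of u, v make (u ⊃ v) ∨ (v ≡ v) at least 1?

u = 0, v = 0 ↦ 1  ≥
u = 0, v = 1/2 ↦ 1  ≥
u = 0, v = 1 ↦ 1  ≥
u = 1/2, v = 0 ↦ 1  ≥
u = 1/2, v = 1/2 ↦ 1/2  <
u = 1/2, v = 1 ↦ 1  ≥
u = 1, v = 0 ↦ 1  ≥
u = 1, v = 1/2 ↦ 1/2  <
u = 1, v = 1 ↦ 1  ≥
So 7 of the 9 assignments meet the threshold.

7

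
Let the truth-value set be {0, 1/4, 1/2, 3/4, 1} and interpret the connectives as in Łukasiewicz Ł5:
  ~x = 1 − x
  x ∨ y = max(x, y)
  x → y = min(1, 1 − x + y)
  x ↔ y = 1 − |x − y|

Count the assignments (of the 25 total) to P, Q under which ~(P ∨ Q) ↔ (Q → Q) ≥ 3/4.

value 1: 1 assignment (counts)
value 3/4: 3 assignments (counts)
value 1/2: 5 assignments
value 1/4: 7 assignments
value 0: 9 assignments
So 4 of the 25 assignments meet the threshold.

4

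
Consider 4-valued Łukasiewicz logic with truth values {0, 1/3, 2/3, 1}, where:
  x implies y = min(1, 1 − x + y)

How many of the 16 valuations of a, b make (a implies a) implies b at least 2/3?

8

a = 0, b = 0 ↦ 0  <
a = 0, b = 1/3 ↦ 1/3  <
a = 0, b = 2/3 ↦ 2/3  ≥
a = 0, b = 1 ↦ 1  ≥
a = 1/3, b = 0 ↦ 0  <
a = 1/3, b = 1/3 ↦ 1/3  <
a = 1/3, b = 2/3 ↦ 2/3  ≥
a = 1/3, b = 1 ↦ 1  ≥
a = 2/3, b = 0 ↦ 0  <
a = 2/3, b = 1/3 ↦ 1/3  <
a = 2/3, b = 2/3 ↦ 2/3  ≥
a = 2/3, b = 1 ↦ 1  ≥
a = 1, b = 0 ↦ 0  <
a = 1, b = 1/3 ↦ 1/3  <
a = 1, b = 2/3 ↦ 2/3  ≥
a = 1, b = 1 ↦ 1  ≥
So 8 of the 16 assignments meet the threshold.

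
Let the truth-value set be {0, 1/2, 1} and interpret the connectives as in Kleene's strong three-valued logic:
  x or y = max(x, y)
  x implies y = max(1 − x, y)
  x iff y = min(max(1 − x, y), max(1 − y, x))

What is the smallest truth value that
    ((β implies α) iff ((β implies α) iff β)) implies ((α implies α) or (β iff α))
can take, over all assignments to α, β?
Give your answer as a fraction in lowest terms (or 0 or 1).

1/2

Take α = 1/2, β = 1/2:
β implies α = 1/2 implies 1/2 = 1/2
β implies α = 1/2 implies 1/2 = 1/2
(β implies α) iff β = 1/2 iff 1/2 = 1/2
(β implies α) iff ((β implies α) iff β) = 1/2 iff 1/2 = 1/2
α implies α = 1/2 implies 1/2 = 1/2
β iff α = 1/2 iff 1/2 = 1/2
(α implies α) or (β iff α) = 1/2 or 1/2 = 1/2
((β implies α) iff ((β implies α) iff β)) implies ((α implies α) or (β iff α)) = 1/2 implies 1/2 = 1/2
No assignment yields a value below 1/2, so this is the minimum.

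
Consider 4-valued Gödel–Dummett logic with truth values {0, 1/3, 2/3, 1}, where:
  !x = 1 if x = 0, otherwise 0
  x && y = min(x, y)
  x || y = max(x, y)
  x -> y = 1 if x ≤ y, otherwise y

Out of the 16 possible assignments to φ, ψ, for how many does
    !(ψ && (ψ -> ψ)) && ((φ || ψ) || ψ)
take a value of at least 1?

1

φ = 0, ψ = 0 ↦ 0  <
φ = 0, ψ = 1/3 ↦ 0  <
φ = 0, ψ = 2/3 ↦ 0  <
φ = 0, ψ = 1 ↦ 0  <
φ = 1/3, ψ = 0 ↦ 1/3  <
φ = 1/3, ψ = 1/3 ↦ 0  <
φ = 1/3, ψ = 2/3 ↦ 0  <
φ = 1/3, ψ = 1 ↦ 0  <
φ = 2/3, ψ = 0 ↦ 2/3  <
φ = 2/3, ψ = 1/3 ↦ 0  <
φ = 2/3, ψ = 2/3 ↦ 0  <
φ = 2/3, ψ = 1 ↦ 0  <
φ = 1, ψ = 0 ↦ 1  ≥
φ = 1, ψ = 1/3 ↦ 0  <
φ = 1, ψ = 2/3 ↦ 0  <
φ = 1, ψ = 1 ↦ 0  <
So 1 of the 16 assignments meets the threshold.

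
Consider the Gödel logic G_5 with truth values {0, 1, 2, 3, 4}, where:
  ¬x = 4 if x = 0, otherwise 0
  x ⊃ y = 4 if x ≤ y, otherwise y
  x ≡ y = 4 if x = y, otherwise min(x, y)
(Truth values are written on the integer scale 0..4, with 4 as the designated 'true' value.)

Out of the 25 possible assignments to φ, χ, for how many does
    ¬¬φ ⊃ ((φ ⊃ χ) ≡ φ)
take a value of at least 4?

6

value 4: 6 assignments (counts)
value 3: 3 assignments
value 2: 5 assignments
value 1: 7 assignments
value 0: 4 assignments
So 6 of the 25 assignments meet the threshold.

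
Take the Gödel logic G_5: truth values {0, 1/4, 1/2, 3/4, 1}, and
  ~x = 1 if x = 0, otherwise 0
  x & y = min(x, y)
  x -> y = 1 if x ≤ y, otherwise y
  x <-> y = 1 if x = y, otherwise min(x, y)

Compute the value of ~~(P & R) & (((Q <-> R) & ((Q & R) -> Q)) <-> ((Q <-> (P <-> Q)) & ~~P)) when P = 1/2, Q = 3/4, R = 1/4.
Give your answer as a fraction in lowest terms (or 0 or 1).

1/4

P & R = 1/2 & 1/4 = 1/4
~(P & R) = ~1/4 = 0
~~(P & R) = ~0 = 1
Q <-> R = 3/4 <-> 1/4 = 1/4
Q & R = 3/4 & 1/4 = 1/4
(Q & R) -> Q = 1/4 -> 3/4 = 1
(Q <-> R) & ((Q & R) -> Q) = 1/4 & 1 = 1/4
P <-> Q = 1/2 <-> 3/4 = 1/2
Q <-> (P <-> Q) = 3/4 <-> 1/2 = 1/2
~P = ~1/2 = 0
~~P = ~0 = 1
(Q <-> (P <-> Q)) & ~~P = 1/2 & 1 = 1/2
((Q <-> R) & ((Q & R) -> Q)) <-> ((Q <-> (P <-> Q)) & ~~P) = 1/4 <-> 1/2 = 1/4
~~(P & R) & (((Q <-> R) & ((Q & R) -> Q)) <-> ((Q <-> (P <-> Q)) & ~~P)) = 1 & 1/4 = 1/4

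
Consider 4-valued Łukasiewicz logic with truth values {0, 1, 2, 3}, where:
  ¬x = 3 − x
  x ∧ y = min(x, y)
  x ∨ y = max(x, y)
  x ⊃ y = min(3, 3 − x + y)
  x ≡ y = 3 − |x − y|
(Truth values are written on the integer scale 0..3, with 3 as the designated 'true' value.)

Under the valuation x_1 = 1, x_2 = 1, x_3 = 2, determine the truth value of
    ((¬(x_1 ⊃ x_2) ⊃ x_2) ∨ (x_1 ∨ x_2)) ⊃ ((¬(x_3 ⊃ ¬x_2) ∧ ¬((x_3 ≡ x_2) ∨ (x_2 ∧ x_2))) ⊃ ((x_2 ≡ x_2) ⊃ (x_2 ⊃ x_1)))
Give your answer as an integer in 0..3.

3

x_1 ⊃ x_2 = 1 ⊃ 1 = 3
¬(x_1 ⊃ x_2) = ¬3 = 0
¬(x_1 ⊃ x_2) ⊃ x_2 = 0 ⊃ 1 = 3
x_1 ∨ x_2 = 1 ∨ 1 = 1
(¬(x_1 ⊃ x_2) ⊃ x_2) ∨ (x_1 ∨ x_2) = 3 ∨ 1 = 3
¬x_2 = ¬1 = 2
x_3 ⊃ ¬x_2 = 2 ⊃ 2 = 3
¬(x_3 ⊃ ¬x_2) = ¬3 = 0
x_3 ≡ x_2 = 2 ≡ 1 = 2
x_2 ∧ x_2 = 1 ∧ 1 = 1
(x_3 ≡ x_2) ∨ (x_2 ∧ x_2) = 2 ∨ 1 = 2
¬((x_3 ≡ x_2) ∨ (x_2 ∧ x_2)) = ¬2 = 1
¬(x_3 ⊃ ¬x_2) ∧ ¬((x_3 ≡ x_2) ∨ (x_2 ∧ x_2)) = 0 ∧ 1 = 0
x_2 ≡ x_2 = 1 ≡ 1 = 3
x_2 ⊃ x_1 = 1 ⊃ 1 = 3
(x_2 ≡ x_2) ⊃ (x_2 ⊃ x_1) = 3 ⊃ 3 = 3
(¬(x_3 ⊃ ¬x_2) ∧ ¬((x_3 ≡ x_2) ∨ (x_2 ∧ x_2))) ⊃ ((x_2 ≡ x_2) ⊃ (x_2 ⊃ x_1)) = 0 ⊃ 3 = 3
((¬(x_1 ⊃ x_2) ⊃ x_2) ∨ (x_1 ∨ x_2)) ⊃ ((¬(x_3 ⊃ ¬x_2) ∧ ¬((x_3 ≡ x_2) ∨ (x_2 ∧ x_2))) ⊃ ((x_2 ≡ x_2) ⊃ (x_2 ⊃ x_1))) = 3 ⊃ 3 = 3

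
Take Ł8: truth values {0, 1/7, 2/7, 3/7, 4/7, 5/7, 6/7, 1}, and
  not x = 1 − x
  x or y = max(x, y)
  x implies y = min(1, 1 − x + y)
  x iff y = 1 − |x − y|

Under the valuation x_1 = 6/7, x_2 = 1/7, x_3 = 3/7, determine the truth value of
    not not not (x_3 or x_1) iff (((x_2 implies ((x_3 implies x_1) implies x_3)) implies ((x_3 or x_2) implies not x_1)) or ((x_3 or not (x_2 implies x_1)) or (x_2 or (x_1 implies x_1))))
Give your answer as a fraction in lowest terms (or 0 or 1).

1/7

x_3 or x_1 = 3/7 or 6/7 = 6/7
not (x_3 or x_1) = not 6/7 = 1/7
not not (x_3 or x_1) = not 1/7 = 6/7
not not not (x_3 or x_1) = not 6/7 = 1/7
x_3 implies x_1 = 3/7 implies 6/7 = 1
(x_3 implies x_1) implies x_3 = 1 implies 3/7 = 3/7
x_2 implies ((x_3 implies x_1) implies x_3) = 1/7 implies 3/7 = 1
x_3 or x_2 = 3/7 or 1/7 = 3/7
not x_1 = not 6/7 = 1/7
(x_3 or x_2) implies not x_1 = 3/7 implies 1/7 = 5/7
(x_2 implies ((x_3 implies x_1) implies x_3)) implies ((x_3 or x_2) implies not x_1) = 1 implies 5/7 = 5/7
x_2 implies x_1 = 1/7 implies 6/7 = 1
not (x_2 implies x_1) = not 1 = 0
x_3 or not (x_2 implies x_1) = 3/7 or 0 = 3/7
x_1 implies x_1 = 6/7 implies 6/7 = 1
x_2 or (x_1 implies x_1) = 1/7 or 1 = 1
(x_3 or not (x_2 implies x_1)) or (x_2 or (x_1 implies x_1)) = 3/7 or 1 = 1
((x_2 implies ((x_3 implies x_1) implies x_3)) implies ((x_3 or x_2) implies not x_1)) or ((x_3 or not (x_2 implies x_1)) or (x_2 or (x_1 implies x_1))) = 5/7 or 1 = 1
not not not (x_3 or x_1) iff (((x_2 implies ((x_3 implies x_1) implies x_3)) implies ((x_3 or x_2) implies not x_1)) or ((x_3 or not (x_2 implies x_1)) or (x_2 or (x_1 implies x_1)))) = 1/7 iff 1 = 1/7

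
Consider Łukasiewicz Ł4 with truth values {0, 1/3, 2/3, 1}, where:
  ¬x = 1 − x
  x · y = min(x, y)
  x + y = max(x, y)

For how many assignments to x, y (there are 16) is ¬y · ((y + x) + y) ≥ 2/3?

x = 0, y = 0 ↦ 0  <
x = 0, y = 1/3 ↦ 1/3  <
x = 0, y = 2/3 ↦ 1/3  <
x = 0, y = 1 ↦ 0  <
x = 1/3, y = 0 ↦ 1/3  <
x = 1/3, y = 1/3 ↦ 1/3  <
x = 1/3, y = 2/3 ↦ 1/3  <
x = 1/3, y = 1 ↦ 0  <
x = 2/3, y = 0 ↦ 2/3  ≥
x = 2/3, y = 1/3 ↦ 2/3  ≥
x = 2/3, y = 2/3 ↦ 1/3  <
x = 2/3, y = 1 ↦ 0  <
x = 1, y = 0 ↦ 1  ≥
x = 1, y = 1/3 ↦ 2/3  ≥
x = 1, y = 2/3 ↦ 1/3  <
x = 1, y = 1 ↦ 0  <
So 4 of the 16 assignments meet the threshold.

4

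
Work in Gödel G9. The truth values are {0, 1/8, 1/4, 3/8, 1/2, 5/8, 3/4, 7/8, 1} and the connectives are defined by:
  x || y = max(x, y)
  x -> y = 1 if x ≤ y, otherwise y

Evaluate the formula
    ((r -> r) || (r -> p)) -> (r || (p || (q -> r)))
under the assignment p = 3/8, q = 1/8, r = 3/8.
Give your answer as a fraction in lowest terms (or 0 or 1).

1

r -> r = 3/8 -> 3/8 = 1
r -> p = 3/8 -> 3/8 = 1
(r -> r) || (r -> p) = 1 || 1 = 1
q -> r = 1/8 -> 3/8 = 1
p || (q -> r) = 3/8 || 1 = 1
r || (p || (q -> r)) = 3/8 || 1 = 1
((r -> r) || (r -> p)) -> (r || (p || (q -> r))) = 1 -> 1 = 1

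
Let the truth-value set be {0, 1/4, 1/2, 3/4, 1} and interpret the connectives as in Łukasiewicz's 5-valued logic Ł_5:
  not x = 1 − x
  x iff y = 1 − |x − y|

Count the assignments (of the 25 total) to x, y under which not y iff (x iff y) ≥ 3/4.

value 1: 7 assignments (counts)
value 3/4: 7 assignments (counts)
value 1/2: 6 assignments
value 1/4: 3 assignments
value 0: 2 assignments
So 14 of the 25 assignments meet the threshold.

14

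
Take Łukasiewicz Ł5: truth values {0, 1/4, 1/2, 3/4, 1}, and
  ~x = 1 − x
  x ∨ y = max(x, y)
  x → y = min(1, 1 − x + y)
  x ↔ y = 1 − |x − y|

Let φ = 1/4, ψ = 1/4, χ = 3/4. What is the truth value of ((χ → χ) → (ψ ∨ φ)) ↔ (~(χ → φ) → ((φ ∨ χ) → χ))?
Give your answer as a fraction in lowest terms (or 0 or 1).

1/4

χ → χ = 3/4 → 3/4 = 1
ψ ∨ φ = 1/4 ∨ 1/4 = 1/4
(χ → χ) → (ψ ∨ φ) = 1 → 1/4 = 1/4
χ → φ = 3/4 → 1/4 = 1/2
~(χ → φ) = ~1/2 = 1/2
φ ∨ χ = 1/4 ∨ 3/4 = 3/4
(φ ∨ χ) → χ = 3/4 → 3/4 = 1
~(χ → φ) → ((φ ∨ χ) → χ) = 1/2 → 1 = 1
((χ → χ) → (ψ ∨ φ)) ↔ (~(χ → φ) → ((φ ∨ χ) → χ)) = 1/4 ↔ 1 = 1/4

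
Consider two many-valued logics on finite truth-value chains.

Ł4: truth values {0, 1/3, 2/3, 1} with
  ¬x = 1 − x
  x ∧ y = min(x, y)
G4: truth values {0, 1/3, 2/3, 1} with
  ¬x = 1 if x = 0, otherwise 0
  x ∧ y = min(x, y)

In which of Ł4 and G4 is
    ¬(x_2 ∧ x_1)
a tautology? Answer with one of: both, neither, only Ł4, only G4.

neither

In Ł4: at x_1 = 1/3, x_2 = 1/3 the value is 2/3 — not a tautology.
In G4: at x_1 = 1/3, x_2 = 1/3 the value is 0 — not a tautology.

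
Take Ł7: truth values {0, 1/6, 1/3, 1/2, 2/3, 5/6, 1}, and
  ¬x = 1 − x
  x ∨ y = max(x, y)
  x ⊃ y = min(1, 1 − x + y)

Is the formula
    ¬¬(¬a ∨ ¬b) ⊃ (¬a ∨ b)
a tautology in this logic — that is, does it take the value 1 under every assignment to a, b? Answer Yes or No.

Counterexample: take a = 1/6, b = 0.
¬a = ¬1/6 = 5/6
¬b = ¬0 = 1
¬a ∨ ¬b = 5/6 ∨ 1 = 1
¬(¬a ∨ ¬b) = ¬1 = 0
¬¬(¬a ∨ ¬b) = ¬0 = 1
¬a = ¬1/6 = 5/6
¬a ∨ b = 5/6 ∨ 0 = 5/6
¬¬(¬a ∨ ¬b) ⊃ (¬a ∨ b) = 1 ⊃ 5/6 = 5/6
This gives 5/6 ≠ 1.

No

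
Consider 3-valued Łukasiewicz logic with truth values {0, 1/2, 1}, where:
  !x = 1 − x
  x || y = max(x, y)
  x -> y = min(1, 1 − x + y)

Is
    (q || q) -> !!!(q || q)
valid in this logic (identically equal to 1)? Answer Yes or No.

Counterexample: take q = 1.
q || q = 1 || 1 = 1
q || q = 1 || 1 = 1
!(q || q) = !1 = 0
!!(q || q) = !0 = 1
!!!(q || q) = !1 = 0
(q || q) -> !!!(q || q) = 1 -> 0 = 0
This gives 0 ≠ 1.

No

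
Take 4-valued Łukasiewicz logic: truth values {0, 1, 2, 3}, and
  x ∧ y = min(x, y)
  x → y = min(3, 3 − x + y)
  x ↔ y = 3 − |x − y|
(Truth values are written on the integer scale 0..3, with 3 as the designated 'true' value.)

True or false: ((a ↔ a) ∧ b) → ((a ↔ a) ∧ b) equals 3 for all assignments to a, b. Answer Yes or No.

Yes

a = 0, b = 0 ↦ 3
a = 0, b = 1 ↦ 3
a = 0, b = 2 ↦ 3
a = 0, b = 3 ↦ 3
a = 1, b = 0 ↦ 3
a = 1, b = 1 ↦ 3
a = 1, b = 2 ↦ 3
a = 1, b = 3 ↦ 3
a = 2, b = 0 ↦ 3
a = 2, b = 1 ↦ 3
a = 2, b = 2 ↦ 3
a = 2, b = 3 ↦ 3
a = 3, b = 0 ↦ 3
a = 3, b = 1 ↦ 3
a = 3, b = 2 ↦ 3
a = 3, b = 3 ↦ 3
Every assignment gives a value ≥ 3.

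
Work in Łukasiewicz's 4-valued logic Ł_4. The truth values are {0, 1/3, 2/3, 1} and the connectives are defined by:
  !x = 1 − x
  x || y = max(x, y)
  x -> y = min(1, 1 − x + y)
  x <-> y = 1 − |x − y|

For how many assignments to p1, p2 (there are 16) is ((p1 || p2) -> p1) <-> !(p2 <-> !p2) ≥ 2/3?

9

p1 = 0, p2 = 0 ↦ 1  ≥
p1 = 0, p2 = 1/3 ↦ 2/3  ≥
p1 = 0, p2 = 2/3 ↦ 1  ≥
p1 = 0, p2 = 1 ↦ 0  <
p1 = 1/3, p2 = 0 ↦ 1  ≥
p1 = 1/3, p2 = 1/3 ↦ 1/3  <
p1 = 1/3, p2 = 2/3 ↦ 2/3  ≥
p1 = 1/3, p2 = 1 ↦ 1/3  <
p1 = 2/3, p2 = 0 ↦ 1  ≥
p1 = 2/3, p2 = 1/3 ↦ 1/3  <
p1 = 2/3, p2 = 2/3 ↦ 1/3  <
p1 = 2/3, p2 = 1 ↦ 2/3  ≥
p1 = 1, p2 = 0 ↦ 1  ≥
p1 = 1, p2 = 1/3 ↦ 1/3  <
p1 = 1, p2 = 2/3 ↦ 1/3  <
p1 = 1, p2 = 1 ↦ 1  ≥
So 9 of the 16 assignments meet the threshold.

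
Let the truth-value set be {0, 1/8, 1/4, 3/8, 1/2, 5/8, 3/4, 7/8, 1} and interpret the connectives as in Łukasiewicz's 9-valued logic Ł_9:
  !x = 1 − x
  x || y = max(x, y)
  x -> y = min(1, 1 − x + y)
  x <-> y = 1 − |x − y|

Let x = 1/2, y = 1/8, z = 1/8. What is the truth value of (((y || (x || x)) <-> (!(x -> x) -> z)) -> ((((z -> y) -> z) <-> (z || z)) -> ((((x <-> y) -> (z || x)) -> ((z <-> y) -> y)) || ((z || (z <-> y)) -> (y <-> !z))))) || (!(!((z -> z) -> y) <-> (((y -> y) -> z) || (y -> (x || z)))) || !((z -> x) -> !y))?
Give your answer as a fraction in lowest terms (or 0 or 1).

3/4

x || x = 1/2 || 1/2 = 1/2
y || (x || x) = 1/8 || 1/2 = 1/2
x -> x = 1/2 -> 1/2 = 1
!(x -> x) = !1 = 0
!(x -> x) -> z = 0 -> 1/8 = 1
(y || (x || x)) <-> (!(x -> x) -> z) = 1/2 <-> 1 = 1/2
z -> y = 1/8 -> 1/8 = 1
(z -> y) -> z = 1 -> 1/8 = 1/8
z || z = 1/8 || 1/8 = 1/8
((z -> y) -> z) <-> (z || z) = 1/8 <-> 1/8 = 1
x <-> y = 1/2 <-> 1/8 = 5/8
z || x = 1/8 || 1/2 = 1/2
(x <-> y) -> (z || x) = 5/8 -> 1/2 = 7/8
z <-> y = 1/8 <-> 1/8 = 1
(z <-> y) -> y = 1 -> 1/8 = 1/8
((x <-> y) -> (z || x)) -> ((z <-> y) -> y) = 7/8 -> 1/8 = 1/4
z <-> y = 1/8 <-> 1/8 = 1
z || (z <-> y) = 1/8 || 1 = 1
!z = !1/8 = 7/8
y <-> !z = 1/8 <-> 7/8 = 1/4
(z || (z <-> y)) -> (y <-> !z) = 1 -> 1/4 = 1/4
(((x <-> y) -> (z || x)) -> ((z <-> y) -> y)) || ((z || (z <-> y)) -> (y <-> !z)) = 1/4 || 1/4 = 1/4
(((z -> y) -> z) <-> (z || z)) -> ((((x <-> y) -> (z || x)) -> ((z <-> y) -> y)) || ((z || (z <-> y)) -> (y <-> !z))) = 1 -> 1/4 = 1/4
((y || (x || x)) <-> (!(x -> x) -> z)) -> ((((z -> y) -> z) <-> (z || z)) -> ((((x <-> y) -> (z || x)) -> ((z <-> y) -> y)) || ((z || (z <-> y)) -> (y <-> !z)))) = 1/2 -> 1/4 = 3/4
z -> z = 1/8 -> 1/8 = 1
(z -> z) -> y = 1 -> 1/8 = 1/8
!((z -> z) -> y) = !1/8 = 7/8
y -> y = 1/8 -> 1/8 = 1
(y -> y) -> z = 1 -> 1/8 = 1/8
x || z = 1/2 || 1/8 = 1/2
y -> (x || z) = 1/8 -> 1/2 = 1
((y -> y) -> z) || (y -> (x || z)) = 1/8 || 1 = 1
!((z -> z) -> y) <-> (((y -> y) -> z) || (y -> (x || z))) = 7/8 <-> 1 = 7/8
!(!((z -> z) -> y) <-> (((y -> y) -> z) || (y -> (x || z)))) = !7/8 = 1/8
z -> x = 1/8 -> 1/2 = 1
!y = !1/8 = 7/8
(z -> x) -> !y = 1 -> 7/8 = 7/8
!((z -> x) -> !y) = !7/8 = 1/8
!(!((z -> z) -> y) <-> (((y -> y) -> z) || (y -> (x || z)))) || !((z -> x) -> !y) = 1/8 || 1/8 = 1/8
(((y || (x || x)) <-> (!(x -> x) -> z)) -> ((((z -> y) -> z) <-> (z || z)) -> ((((x <-> y) -> (z || x)) -> ((z <-> y) -> y)) || ((z || (z <-> y)) -> (y <-> !z))))) || (!(!((z -> z) -> y) <-> (((y -> y) -> z) || (y -> (x || z)))) || !((z -> x) -> !y)) = 3/4 || 1/8 = 3/4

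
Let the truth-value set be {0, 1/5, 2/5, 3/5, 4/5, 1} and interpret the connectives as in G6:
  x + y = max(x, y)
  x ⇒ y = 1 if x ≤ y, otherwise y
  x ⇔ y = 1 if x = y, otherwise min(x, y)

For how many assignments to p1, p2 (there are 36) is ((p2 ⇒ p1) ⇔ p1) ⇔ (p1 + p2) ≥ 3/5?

value 1: 26 assignments (counts)
value 4/5: 4 assignments (counts)
value 3/5: 3 assignments (counts)
value 2/5: 2 assignments
value 1/5: 1 assignment
So 33 of the 36 assignments meet the threshold.

33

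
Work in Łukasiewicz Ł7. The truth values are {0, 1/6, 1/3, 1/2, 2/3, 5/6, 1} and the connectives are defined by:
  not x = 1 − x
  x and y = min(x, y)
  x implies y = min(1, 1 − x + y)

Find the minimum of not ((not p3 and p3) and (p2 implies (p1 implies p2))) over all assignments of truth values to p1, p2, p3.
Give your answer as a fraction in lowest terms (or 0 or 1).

Take p1 = 0, p2 = 0, p3 = 1/2:
not p3 = not 1/2 = 1/2
not p3 and p3 = 1/2 and 1/2 = 1/2
p1 implies p2 = 0 implies 0 = 1
p2 implies (p1 implies p2) = 0 implies 1 = 1
(not p3 and p3) and (p2 implies (p1 implies p2)) = 1/2 and 1 = 1/2
not ((not p3 and p3) and (p2 implies (p1 implies p2))) = not 1/2 = 1/2
No assignment yields a value below 1/2, so this is the minimum.

1/2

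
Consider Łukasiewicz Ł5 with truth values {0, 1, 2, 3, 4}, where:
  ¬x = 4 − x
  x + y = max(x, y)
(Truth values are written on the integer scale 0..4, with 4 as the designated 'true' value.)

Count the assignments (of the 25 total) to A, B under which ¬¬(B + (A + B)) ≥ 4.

9

value 4: 9 assignments (counts)
value 3: 7 assignments
value 2: 5 assignments
value 1: 3 assignments
value 0: 1 assignment
So 9 of the 25 assignments meet the threshold.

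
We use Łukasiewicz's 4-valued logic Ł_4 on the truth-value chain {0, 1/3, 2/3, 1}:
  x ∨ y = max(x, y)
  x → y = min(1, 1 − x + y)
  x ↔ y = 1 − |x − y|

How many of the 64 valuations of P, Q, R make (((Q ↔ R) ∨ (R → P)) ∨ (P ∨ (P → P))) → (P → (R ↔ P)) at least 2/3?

56

value 1: 48 assignments (counts)
value 2/3: 8 assignments (counts)
value 1/3: 4 assignments
value 0: 4 assignments
So 56 of the 64 assignments meet the threshold.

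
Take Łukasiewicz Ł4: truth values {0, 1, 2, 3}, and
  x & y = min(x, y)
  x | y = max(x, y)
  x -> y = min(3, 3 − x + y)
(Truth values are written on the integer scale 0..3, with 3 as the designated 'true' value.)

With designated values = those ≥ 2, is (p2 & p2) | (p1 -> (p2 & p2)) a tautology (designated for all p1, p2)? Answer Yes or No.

Counterexample: take p1 = 2, p2 = 0.
p2 & p2 = 0 & 0 = 0
p1 -> (p2 & p2) = 2 -> 0 = 1
(p2 & p2) | (p1 -> (p2 & p2)) = 0 | 1 = 1
This gives 1, which is below 2.

No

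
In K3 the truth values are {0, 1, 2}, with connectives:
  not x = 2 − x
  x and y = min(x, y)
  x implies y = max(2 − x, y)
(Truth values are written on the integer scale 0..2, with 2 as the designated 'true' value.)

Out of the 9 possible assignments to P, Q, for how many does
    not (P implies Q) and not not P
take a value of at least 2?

P = 0, Q = 0 ↦ 0  <
P = 0, Q = 1 ↦ 0  <
P = 0, Q = 2 ↦ 0  <
P = 1, Q = 0 ↦ 1  <
P = 1, Q = 1 ↦ 1  <
P = 1, Q = 2 ↦ 0  <
P = 2, Q = 0 ↦ 2  ≥
P = 2, Q = 1 ↦ 1  <
P = 2, Q = 2 ↦ 0  <
So 1 of the 9 assignments meets the threshold.

1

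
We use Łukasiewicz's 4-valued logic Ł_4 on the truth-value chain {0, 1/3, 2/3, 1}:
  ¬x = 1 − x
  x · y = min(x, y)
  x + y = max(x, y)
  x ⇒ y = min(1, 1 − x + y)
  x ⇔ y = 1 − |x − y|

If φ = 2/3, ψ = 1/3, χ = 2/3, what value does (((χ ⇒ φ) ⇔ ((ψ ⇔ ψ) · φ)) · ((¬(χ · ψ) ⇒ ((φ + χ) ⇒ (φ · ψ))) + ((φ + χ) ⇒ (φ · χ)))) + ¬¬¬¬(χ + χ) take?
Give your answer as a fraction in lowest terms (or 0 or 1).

2/3

χ ⇒ φ = 2/3 ⇒ 2/3 = 1
ψ ⇔ ψ = 1/3 ⇔ 1/3 = 1
(ψ ⇔ ψ) · φ = 1 · 2/3 = 2/3
(χ ⇒ φ) ⇔ ((ψ ⇔ ψ) · φ) = 1 ⇔ 2/3 = 2/3
χ · ψ = 2/3 · 1/3 = 1/3
¬(χ · ψ) = ¬1/3 = 2/3
φ + χ = 2/3 + 2/3 = 2/3
φ · ψ = 2/3 · 1/3 = 1/3
(φ + χ) ⇒ (φ · ψ) = 2/3 ⇒ 1/3 = 2/3
¬(χ · ψ) ⇒ ((φ + χ) ⇒ (φ · ψ)) = 2/3 ⇒ 2/3 = 1
φ + χ = 2/3 + 2/3 = 2/3
φ · χ = 2/3 · 2/3 = 2/3
(φ + χ) ⇒ (φ · χ) = 2/3 ⇒ 2/3 = 1
(¬(χ · ψ) ⇒ ((φ + χ) ⇒ (φ · ψ))) + ((φ + χ) ⇒ (φ · χ)) = 1 + 1 = 1
((χ ⇒ φ) ⇔ ((ψ ⇔ ψ) · φ)) · ((¬(χ · ψ) ⇒ ((φ + χ) ⇒ (φ · ψ))) + ((φ + χ) ⇒ (φ · χ))) = 2/3 · 1 = 2/3
χ + χ = 2/3 + 2/3 = 2/3
¬(χ + χ) = ¬2/3 = 1/3
¬¬(χ + χ) = ¬1/3 = 2/3
¬¬¬(χ + χ) = ¬2/3 = 1/3
¬¬¬¬(χ + χ) = ¬1/3 = 2/3
(((χ ⇒ φ) ⇔ ((ψ ⇔ ψ) · φ)) · ((¬(χ · ψ) ⇒ ((φ + χ) ⇒ (φ · ψ))) + ((φ + χ) ⇒ (φ · χ)))) + ¬¬¬¬(χ + χ) = 2/3 + 2/3 = 2/3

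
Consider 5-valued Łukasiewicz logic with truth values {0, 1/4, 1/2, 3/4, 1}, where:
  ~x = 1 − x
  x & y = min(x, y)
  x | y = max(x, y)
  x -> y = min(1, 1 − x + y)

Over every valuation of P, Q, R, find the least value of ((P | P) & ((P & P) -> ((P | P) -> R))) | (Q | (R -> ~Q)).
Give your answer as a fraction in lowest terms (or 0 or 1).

1/2

Take P = 0, Q = 1/2, R = 1:
P | P = 0 | 0 = 0
P & P = 0 & 0 = 0
P | P = 0 | 0 = 0
(P | P) -> R = 0 -> 1 = 1
(P & P) -> ((P | P) -> R) = 0 -> 1 = 1
(P | P) & ((P & P) -> ((P | P) -> R)) = 0 & 1 = 0
~Q = ~1/2 = 1/2
R -> ~Q = 1 -> 1/2 = 1/2
Q | (R -> ~Q) = 1/2 | 1/2 = 1/2
((P | P) & ((P & P) -> ((P | P) -> R))) | (Q | (R -> ~Q)) = 0 | 1/2 = 1/2
No assignment yields a value below 1/2, so this is the minimum.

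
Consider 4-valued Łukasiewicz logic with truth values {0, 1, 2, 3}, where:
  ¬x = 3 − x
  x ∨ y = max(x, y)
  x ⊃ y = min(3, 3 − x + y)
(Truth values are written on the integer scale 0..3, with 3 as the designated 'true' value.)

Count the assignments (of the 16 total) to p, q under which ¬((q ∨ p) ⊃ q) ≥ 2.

3

p = 0, q = 0 ↦ 0  <
p = 0, q = 1 ↦ 0  <
p = 0, q = 2 ↦ 0  <
p = 0, q = 3 ↦ 0  <
p = 1, q = 0 ↦ 1  <
p = 1, q = 1 ↦ 0  <
p = 1, q = 2 ↦ 0  <
p = 1, q = 3 ↦ 0  <
p = 2, q = 0 ↦ 2  ≥
p = 2, q = 1 ↦ 1  <
p = 2, q = 2 ↦ 0  <
p = 2, q = 3 ↦ 0  <
p = 3, q = 0 ↦ 3  ≥
p = 3, q = 1 ↦ 2  ≥
p = 3, q = 2 ↦ 1  <
p = 3, q = 3 ↦ 0  <
So 3 of the 16 assignments meet the threshold.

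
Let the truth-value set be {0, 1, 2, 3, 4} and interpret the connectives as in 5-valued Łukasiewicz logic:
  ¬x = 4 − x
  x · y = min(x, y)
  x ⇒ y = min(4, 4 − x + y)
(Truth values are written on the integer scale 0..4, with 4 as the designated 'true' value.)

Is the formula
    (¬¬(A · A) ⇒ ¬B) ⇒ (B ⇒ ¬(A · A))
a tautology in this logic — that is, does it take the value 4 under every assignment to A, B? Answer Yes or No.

Yes

At A = 4, B = 2, for instance:
A · A = 4 · 4 = 4
¬(A · A) = ¬4 = 0
¬¬(A · A) = ¬0 = 4
¬B = ¬2 = 2
¬¬(A · A) ⇒ ¬B = 4 ⇒ 2 = 2
B ⇒ ¬(A · A) = 2 ⇒ 0 = 2
(¬¬(A · A) ⇒ ¬B) ⇒ (B ⇒ ¬(A · A)) = 2 ⇒ 2 = 4
and checking the remaining 24 assignments likewise gives ≥ 4 in every case.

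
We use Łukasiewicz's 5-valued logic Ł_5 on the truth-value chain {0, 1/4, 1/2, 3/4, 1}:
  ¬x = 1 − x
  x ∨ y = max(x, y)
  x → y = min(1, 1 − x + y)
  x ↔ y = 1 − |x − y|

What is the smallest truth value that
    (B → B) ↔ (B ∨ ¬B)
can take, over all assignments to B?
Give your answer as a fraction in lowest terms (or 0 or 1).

Take B = 1/2:
B → B = 1/2 → 1/2 = 1
¬B = ¬1/2 = 1/2
B ∨ ¬B = 1/2 ∨ 1/2 = 1/2
(B → B) ↔ (B ∨ ¬B) = 1 ↔ 1/2 = 1/2
No assignment yields a value below 1/2, so this is the minimum.

1/2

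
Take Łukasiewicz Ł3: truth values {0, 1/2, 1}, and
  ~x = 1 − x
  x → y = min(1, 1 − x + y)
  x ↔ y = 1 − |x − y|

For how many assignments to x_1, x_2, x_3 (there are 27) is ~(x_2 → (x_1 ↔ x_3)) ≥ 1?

value 1: 2 assignments (counts)
value 1/2: 6 assignments
value 0: 19 assignments
So 2 of the 27 assignments meet the threshold.

2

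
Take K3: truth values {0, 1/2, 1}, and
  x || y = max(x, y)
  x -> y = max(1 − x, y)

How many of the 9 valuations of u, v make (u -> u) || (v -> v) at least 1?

u = 0, v = 0 ↦ 1  ≥
u = 0, v = 1/2 ↦ 1  ≥
u = 0, v = 1 ↦ 1  ≥
u = 1/2, v = 0 ↦ 1  ≥
u = 1/2, v = 1/2 ↦ 1/2  <
u = 1/2, v = 1 ↦ 1  ≥
u = 1, v = 0 ↦ 1  ≥
u = 1, v = 1/2 ↦ 1  ≥
u = 1, v = 1 ↦ 1  ≥
So 8 of the 9 assignments meet the threshold.

8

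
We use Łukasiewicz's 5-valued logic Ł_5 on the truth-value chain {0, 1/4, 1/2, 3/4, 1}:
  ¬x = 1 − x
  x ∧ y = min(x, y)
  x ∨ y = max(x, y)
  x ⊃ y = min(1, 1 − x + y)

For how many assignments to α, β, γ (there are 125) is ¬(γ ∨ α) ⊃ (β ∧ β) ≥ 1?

value 1: 95 assignments (counts)
value 3/4: 16 assignments
value 1/2: 9 assignments
value 1/4: 4 assignments
value 0: 1 assignment
So 95 of the 125 assignments meet the threshold.

95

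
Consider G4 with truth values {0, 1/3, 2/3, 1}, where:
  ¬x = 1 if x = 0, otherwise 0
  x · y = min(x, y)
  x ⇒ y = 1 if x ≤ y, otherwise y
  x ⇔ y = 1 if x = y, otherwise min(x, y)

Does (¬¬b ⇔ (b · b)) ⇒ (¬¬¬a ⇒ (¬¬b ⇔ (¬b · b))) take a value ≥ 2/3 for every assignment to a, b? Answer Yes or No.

Counterexample: take a = 0, b = 1/3.
¬b = ¬1/3 = 0
¬¬b = ¬0 = 1
b · b = 1/3 · 1/3 = 1/3
¬¬b ⇔ (b · b) = 1 ⇔ 1/3 = 1/3
¬a = ¬0 = 1
¬¬a = ¬1 = 0
¬¬¬a = ¬0 = 1
¬b = ¬1/3 = 0
¬¬b = ¬0 = 1
¬b = ¬1/3 = 0
¬b · b = 0 · 1/3 = 0
¬¬b ⇔ (¬b · b) = 1 ⇔ 0 = 0
¬¬¬a ⇒ (¬¬b ⇔ (¬b · b)) = 1 ⇒ 0 = 0
(¬¬b ⇔ (b · b)) ⇒ (¬¬¬a ⇒ (¬¬b ⇔ (¬b · b))) = 1/3 ⇒ 0 = 0
This gives 0, which is below 2/3.

No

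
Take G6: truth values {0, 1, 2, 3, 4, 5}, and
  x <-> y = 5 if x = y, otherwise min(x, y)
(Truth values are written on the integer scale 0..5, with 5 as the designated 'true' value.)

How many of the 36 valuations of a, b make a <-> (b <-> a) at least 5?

value 5: 16 assignments (counts)
value 4: 2 assignments
value 3: 3 assignments
value 2: 4 assignments
value 1: 5 assignments
value 0: 6 assignments
So 16 of the 36 assignments meet the threshold.

16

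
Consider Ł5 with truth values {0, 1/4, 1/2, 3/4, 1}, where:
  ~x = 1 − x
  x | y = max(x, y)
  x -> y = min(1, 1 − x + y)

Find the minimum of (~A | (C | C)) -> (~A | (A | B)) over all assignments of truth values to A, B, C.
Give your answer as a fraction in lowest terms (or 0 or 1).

Take A = 1/2, B = 0, C = 1:
~A = ~1/2 = 1/2
C | C = 1 | 1 = 1
~A | (C | C) = 1/2 | 1 = 1
~A = ~1/2 = 1/2
A | B = 1/2 | 0 = 1/2
~A | (A | B) = 1/2 | 1/2 = 1/2
(~A | (C | C)) -> (~A | (A | B)) = 1 -> 1/2 = 1/2
No assignment yields a value below 1/2, so this is the minimum.

1/2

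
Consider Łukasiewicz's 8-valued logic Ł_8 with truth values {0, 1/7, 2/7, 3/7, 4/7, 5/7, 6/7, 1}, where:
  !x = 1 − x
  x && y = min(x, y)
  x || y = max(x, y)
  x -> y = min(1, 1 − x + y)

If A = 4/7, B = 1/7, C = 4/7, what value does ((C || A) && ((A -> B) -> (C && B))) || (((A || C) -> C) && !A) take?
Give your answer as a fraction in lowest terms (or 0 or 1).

4/7

C || A = 4/7 || 4/7 = 4/7
A -> B = 4/7 -> 1/7 = 4/7
C && B = 4/7 && 1/7 = 1/7
(A -> B) -> (C && B) = 4/7 -> 1/7 = 4/7
(C || A) && ((A -> B) -> (C && B)) = 4/7 && 4/7 = 4/7
A || C = 4/7 || 4/7 = 4/7
(A || C) -> C = 4/7 -> 4/7 = 1
!A = !4/7 = 3/7
((A || C) -> C) && !A = 1 && 3/7 = 3/7
((C || A) && ((A -> B) -> (C && B))) || (((A || C) -> C) && !A) = 4/7 || 3/7 = 4/7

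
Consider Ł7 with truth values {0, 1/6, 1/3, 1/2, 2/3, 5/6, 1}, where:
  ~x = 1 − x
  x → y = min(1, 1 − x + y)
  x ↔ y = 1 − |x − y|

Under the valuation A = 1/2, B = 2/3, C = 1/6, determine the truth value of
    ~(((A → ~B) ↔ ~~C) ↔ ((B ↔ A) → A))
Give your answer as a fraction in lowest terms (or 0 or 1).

1/3

~B = ~2/3 = 1/3
A → ~B = 1/2 → 1/3 = 5/6
~C = ~1/6 = 5/6
~~C = ~5/6 = 1/6
(A → ~B) ↔ ~~C = 5/6 ↔ 1/6 = 1/3
B ↔ A = 2/3 ↔ 1/2 = 5/6
(B ↔ A) → A = 5/6 → 1/2 = 2/3
((A → ~B) ↔ ~~C) ↔ ((B ↔ A) → A) = 1/3 ↔ 2/3 = 2/3
~(((A → ~B) ↔ ~~C) ↔ ((B ↔ A) → A)) = ~2/3 = 1/3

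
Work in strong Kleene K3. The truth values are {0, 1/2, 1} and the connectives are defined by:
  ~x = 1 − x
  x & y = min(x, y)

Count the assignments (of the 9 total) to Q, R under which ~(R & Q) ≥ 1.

Q = 0, R = 0 ↦ 1  ≥
Q = 0, R = 1/2 ↦ 1  ≥
Q = 0, R = 1 ↦ 1  ≥
Q = 1/2, R = 0 ↦ 1  ≥
Q = 1/2, R = 1/2 ↦ 1/2  <
Q = 1/2, R = 1 ↦ 1/2  <
Q = 1, R = 0 ↦ 1  ≥
Q = 1, R = 1/2 ↦ 1/2  <
Q = 1, R = 1 ↦ 0  <
So 5 of the 9 assignments meet the threshold.

5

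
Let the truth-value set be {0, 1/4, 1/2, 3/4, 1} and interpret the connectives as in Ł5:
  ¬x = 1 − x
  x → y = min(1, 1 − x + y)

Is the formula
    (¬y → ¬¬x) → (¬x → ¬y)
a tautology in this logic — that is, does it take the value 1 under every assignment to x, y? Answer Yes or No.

Counterexample: take x = 0, y = 3/4.
¬y = ¬3/4 = 1/4
¬x = ¬0 = 1
¬¬x = ¬1 = 0
¬y → ¬¬x = 1/4 → 0 = 3/4
¬x = ¬0 = 1
¬y = ¬3/4 = 1/4
¬x → ¬y = 1 → 1/4 = 1/4
(¬y → ¬¬x) → (¬x → ¬y) = 3/4 → 1/4 = 1/2
This gives 1/2 ≠ 1.

No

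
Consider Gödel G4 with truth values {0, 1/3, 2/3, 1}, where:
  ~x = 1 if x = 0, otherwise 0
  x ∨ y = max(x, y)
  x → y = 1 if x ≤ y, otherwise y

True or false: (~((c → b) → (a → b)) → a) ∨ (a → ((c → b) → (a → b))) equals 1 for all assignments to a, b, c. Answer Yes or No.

Counterexample: take a = 1/3, b = 0, c = 0.
c → b = 0 → 0 = 1
a → b = 1/3 → 0 = 0
(c → b) → (a → b) = 1 → 0 = 0
~((c → b) → (a → b)) = ~0 = 1
~((c → b) → (a → b)) → a = 1 → 1/3 = 1/3
c → b = 0 → 0 = 1
a → b = 1/3 → 0 = 0
(c → b) → (a → b) = 1 → 0 = 0
a → ((c → b) → (a → b)) = 1/3 → 0 = 0
(~((c → b) → (a → b)) → a) ∨ (a → ((c → b) → (a → b))) = 1/3 ∨ 0 = 1/3
This gives 1/3 ≠ 1.

No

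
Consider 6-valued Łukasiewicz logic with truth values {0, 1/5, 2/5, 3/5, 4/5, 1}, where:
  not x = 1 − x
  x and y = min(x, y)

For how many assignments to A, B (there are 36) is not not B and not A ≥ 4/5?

4

value 1: 1 assignment (counts)
value 4/5: 3 assignments (counts)
value 3/5: 5 assignments
value 2/5: 7 assignments
value 1/5: 9 assignments
value 0: 11 assignments
So 4 of the 36 assignments meet the threshold.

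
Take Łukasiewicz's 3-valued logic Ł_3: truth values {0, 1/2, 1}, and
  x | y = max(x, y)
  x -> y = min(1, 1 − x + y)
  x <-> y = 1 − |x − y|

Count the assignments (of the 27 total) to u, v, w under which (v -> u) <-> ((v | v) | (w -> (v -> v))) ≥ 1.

value 1: 18 assignments (counts)
value 1/2: 6 assignments
value 0: 3 assignments
So 18 of the 27 assignments meet the threshold.

18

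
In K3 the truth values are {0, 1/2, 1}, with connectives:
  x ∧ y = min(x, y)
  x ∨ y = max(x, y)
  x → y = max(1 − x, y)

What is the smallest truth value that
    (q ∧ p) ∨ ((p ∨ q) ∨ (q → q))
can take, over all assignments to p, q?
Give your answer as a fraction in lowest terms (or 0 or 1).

Take p = 0, q = 1/2:
q ∧ p = 1/2 ∧ 0 = 0
p ∨ q = 0 ∨ 1/2 = 1/2
q → q = 1/2 → 1/2 = 1/2
(p ∨ q) ∨ (q → q) = 1/2 ∨ 1/2 = 1/2
(q ∧ p) ∨ ((p ∨ q) ∨ (q → q)) = 0 ∨ 1/2 = 1/2
No assignment yields a value below 1/2, so this is the minimum.

1/2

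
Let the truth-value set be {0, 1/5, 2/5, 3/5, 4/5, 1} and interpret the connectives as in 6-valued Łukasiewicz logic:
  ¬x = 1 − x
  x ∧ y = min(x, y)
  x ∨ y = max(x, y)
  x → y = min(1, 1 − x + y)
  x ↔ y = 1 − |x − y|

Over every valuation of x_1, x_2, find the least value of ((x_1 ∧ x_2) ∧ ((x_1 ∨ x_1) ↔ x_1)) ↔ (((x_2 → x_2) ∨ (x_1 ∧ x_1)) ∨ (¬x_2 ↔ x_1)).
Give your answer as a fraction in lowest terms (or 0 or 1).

0

Take x_1 = 0, x_2 = 0:
x_1 ∧ x_2 = 0 ∧ 0 = 0
x_1 ∨ x_1 = 0 ∨ 0 = 0
(x_1 ∨ x_1) ↔ x_1 = 0 ↔ 0 = 1
(x_1 ∧ x_2) ∧ ((x_1 ∨ x_1) ↔ x_1) = 0 ∧ 1 = 0
x_2 → x_2 = 0 → 0 = 1
x_1 ∧ x_1 = 0 ∧ 0 = 0
(x_2 → x_2) ∨ (x_1 ∧ x_1) = 1 ∨ 0 = 1
¬x_2 = ¬0 = 1
¬x_2 ↔ x_1 = 1 ↔ 0 = 0
((x_2 → x_2) ∨ (x_1 ∧ x_1)) ∨ (¬x_2 ↔ x_1) = 1 ∨ 0 = 1
((x_1 ∧ x_2) ∧ ((x_1 ∨ x_1) ↔ x_1)) ↔ (((x_2 → x_2) ∨ (x_1 ∧ x_1)) ∨ (¬x_2 ↔ x_1)) = 0 ↔ 1 = 0
No assignment yields a value below 0, so this is the minimum.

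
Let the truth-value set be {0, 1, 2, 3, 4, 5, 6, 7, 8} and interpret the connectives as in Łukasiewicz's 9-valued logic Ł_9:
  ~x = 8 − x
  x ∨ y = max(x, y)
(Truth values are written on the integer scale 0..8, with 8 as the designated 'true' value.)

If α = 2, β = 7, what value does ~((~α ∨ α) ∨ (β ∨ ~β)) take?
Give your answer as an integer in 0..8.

~α = ~2 = 6
~α ∨ α = 6 ∨ 2 = 6
~β = ~7 = 1
β ∨ ~β = 7 ∨ 1 = 7
(~α ∨ α) ∨ (β ∨ ~β) = 6 ∨ 7 = 7
~((~α ∨ α) ∨ (β ∨ ~β)) = ~7 = 1

1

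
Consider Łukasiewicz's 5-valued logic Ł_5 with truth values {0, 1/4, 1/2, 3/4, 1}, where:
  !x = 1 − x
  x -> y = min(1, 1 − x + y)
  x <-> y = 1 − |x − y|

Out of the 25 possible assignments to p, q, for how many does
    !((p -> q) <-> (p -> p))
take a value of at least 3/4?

value 1: 1 assignment (counts)
value 3/4: 2 assignments (counts)
value 1/2: 3 assignments
value 1/4: 4 assignments
value 0: 15 assignments
So 3 of the 25 assignments meet the threshold.

3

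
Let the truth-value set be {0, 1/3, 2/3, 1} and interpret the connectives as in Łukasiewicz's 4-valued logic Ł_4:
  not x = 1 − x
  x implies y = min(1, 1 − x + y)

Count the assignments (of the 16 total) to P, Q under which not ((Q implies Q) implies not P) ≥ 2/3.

8

P = 0, Q = 0 ↦ 0  <
P = 0, Q = 1/3 ↦ 0  <
P = 0, Q = 2/3 ↦ 0  <
P = 0, Q = 1 ↦ 0  <
P = 1/3, Q = 0 ↦ 1/3  <
P = 1/3, Q = 1/3 ↦ 1/3  <
P = 1/3, Q = 2/3 ↦ 1/3  <
P = 1/3, Q = 1 ↦ 1/3  <
P = 2/3, Q = 0 ↦ 2/3  ≥
P = 2/3, Q = 1/3 ↦ 2/3  ≥
P = 2/3, Q = 2/3 ↦ 2/3  ≥
P = 2/3, Q = 1 ↦ 2/3  ≥
P = 1, Q = 0 ↦ 1  ≥
P = 1, Q = 1/3 ↦ 1  ≥
P = 1, Q = 2/3 ↦ 1  ≥
P = 1, Q = 1 ↦ 1  ≥
So 8 of the 16 assignments meet the threshold.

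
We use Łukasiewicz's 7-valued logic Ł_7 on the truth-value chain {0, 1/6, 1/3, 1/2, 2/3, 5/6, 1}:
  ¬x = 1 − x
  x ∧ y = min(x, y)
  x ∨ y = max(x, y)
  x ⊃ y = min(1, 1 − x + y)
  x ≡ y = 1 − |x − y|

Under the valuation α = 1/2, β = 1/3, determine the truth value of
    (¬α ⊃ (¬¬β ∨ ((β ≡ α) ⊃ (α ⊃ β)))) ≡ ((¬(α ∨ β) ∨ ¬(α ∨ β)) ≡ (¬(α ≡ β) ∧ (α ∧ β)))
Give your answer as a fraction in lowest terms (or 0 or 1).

¬α = ¬1/2 = 1/2
¬β = ¬1/3 = 2/3
¬¬β = ¬2/3 = 1/3
β ≡ α = 1/3 ≡ 1/2 = 5/6
α ⊃ β = 1/2 ⊃ 1/3 = 5/6
(β ≡ α) ⊃ (α ⊃ β) = 5/6 ⊃ 5/6 = 1
¬¬β ∨ ((β ≡ α) ⊃ (α ⊃ β)) = 1/3 ∨ 1 = 1
¬α ⊃ (¬¬β ∨ ((β ≡ α) ⊃ (α ⊃ β))) = 1/2 ⊃ 1 = 1
α ∨ β = 1/2 ∨ 1/3 = 1/2
¬(α ∨ β) = ¬1/2 = 1/2
α ∨ β = 1/2 ∨ 1/3 = 1/2
¬(α ∨ β) = ¬1/2 = 1/2
¬(α ∨ β) ∨ ¬(α ∨ β) = 1/2 ∨ 1/2 = 1/2
α ≡ β = 1/2 ≡ 1/3 = 5/6
¬(α ≡ β) = ¬5/6 = 1/6
α ∧ β = 1/2 ∧ 1/3 = 1/3
¬(α ≡ β) ∧ (α ∧ β) = 1/6 ∧ 1/3 = 1/6
(¬(α ∨ β) ∨ ¬(α ∨ β)) ≡ (¬(α ≡ β) ∧ (α ∧ β)) = 1/2 ≡ 1/6 = 2/3
(¬α ⊃ (¬¬β ∨ ((β ≡ α) ⊃ (α ⊃ β)))) ≡ ((¬(α ∨ β) ∨ ¬(α ∨ β)) ≡ (¬(α ≡ β) ∧ (α ∧ β))) = 1 ≡ 2/3 = 2/3

2/3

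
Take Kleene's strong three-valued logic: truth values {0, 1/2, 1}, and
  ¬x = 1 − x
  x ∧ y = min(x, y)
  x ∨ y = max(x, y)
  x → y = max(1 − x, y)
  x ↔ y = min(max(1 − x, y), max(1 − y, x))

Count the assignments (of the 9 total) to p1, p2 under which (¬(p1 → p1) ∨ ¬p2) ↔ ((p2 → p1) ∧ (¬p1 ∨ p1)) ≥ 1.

3

p1 = 0, p2 = 0 ↦ 1  ≥
p1 = 0, p2 = 1/2 ↦ 1/2  <
p1 = 0, p2 = 1 ↦ 1  ≥
p1 = 1/2, p2 = 0 ↦ 1/2  <
p1 = 1/2, p2 = 1/2 ↦ 1/2  <
p1 = 1/2, p2 = 1 ↦ 1/2  <
p1 = 1, p2 = 0 ↦ 1  ≥
p1 = 1, p2 = 1/2 ↦ 1/2  <
p1 = 1, p2 = 1 ↦ 0  <
So 3 of the 9 assignments meet the threshold.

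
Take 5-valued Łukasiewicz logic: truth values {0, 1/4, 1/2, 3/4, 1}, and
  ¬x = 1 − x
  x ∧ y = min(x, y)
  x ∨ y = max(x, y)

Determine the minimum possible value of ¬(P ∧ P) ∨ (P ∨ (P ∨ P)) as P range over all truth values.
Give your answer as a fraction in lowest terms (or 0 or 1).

Take P = 1/2:
P ∧ P = 1/2 ∧ 1/2 = 1/2
¬(P ∧ P) = ¬1/2 = 1/2
P ∨ P = 1/2 ∨ 1/2 = 1/2
P ∨ (P ∨ P) = 1/2 ∨ 1/2 = 1/2
¬(P ∧ P) ∨ (P ∨ (P ∨ P)) = 1/2 ∨ 1/2 = 1/2
No assignment yields a value below 1/2, so this is the minimum.

1/2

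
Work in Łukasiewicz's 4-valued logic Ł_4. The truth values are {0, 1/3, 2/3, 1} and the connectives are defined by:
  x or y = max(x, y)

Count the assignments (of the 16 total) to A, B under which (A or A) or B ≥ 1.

7

A = 0, B = 0 ↦ 0  <
A = 0, B = 1/3 ↦ 1/3  <
A = 0, B = 2/3 ↦ 2/3  <
A = 0, B = 1 ↦ 1  ≥
A = 1/3, B = 0 ↦ 1/3  <
A = 1/3, B = 1/3 ↦ 1/3  <
A = 1/3, B = 2/3 ↦ 2/3  <
A = 1/3, B = 1 ↦ 1  ≥
A = 2/3, B = 0 ↦ 2/3  <
A = 2/3, B = 1/3 ↦ 2/3  <
A = 2/3, B = 2/3 ↦ 2/3  <
A = 2/3, B = 1 ↦ 1  ≥
A = 1, B = 0 ↦ 1  ≥
A = 1, B = 1/3 ↦ 1  ≥
A = 1, B = 2/3 ↦ 1  ≥
A = 1, B = 1 ↦ 1  ≥
So 7 of the 16 assignments meet the threshold.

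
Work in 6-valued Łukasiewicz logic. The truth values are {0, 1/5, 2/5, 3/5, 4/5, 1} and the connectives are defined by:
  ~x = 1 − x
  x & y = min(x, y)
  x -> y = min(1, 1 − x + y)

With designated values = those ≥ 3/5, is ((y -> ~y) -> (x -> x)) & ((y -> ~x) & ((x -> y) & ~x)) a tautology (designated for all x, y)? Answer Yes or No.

No

Counterexample: take x = 3/5, y = 0.
~y = ~0 = 1
y -> ~y = 0 -> 1 = 1
x -> x = 3/5 -> 3/5 = 1
(y -> ~y) -> (x -> x) = 1 -> 1 = 1
~x = ~3/5 = 2/5
y -> ~x = 0 -> 2/5 = 1
x -> y = 3/5 -> 0 = 2/5
~x = ~3/5 = 2/5
(x -> y) & ~x = 2/5 & 2/5 = 2/5
(y -> ~x) & ((x -> y) & ~x) = 1 & 2/5 = 2/5
((y -> ~y) -> (x -> x)) & ((y -> ~x) & ((x -> y) & ~x)) = 1 & 2/5 = 2/5
This gives 2/5, which is below 3/5.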